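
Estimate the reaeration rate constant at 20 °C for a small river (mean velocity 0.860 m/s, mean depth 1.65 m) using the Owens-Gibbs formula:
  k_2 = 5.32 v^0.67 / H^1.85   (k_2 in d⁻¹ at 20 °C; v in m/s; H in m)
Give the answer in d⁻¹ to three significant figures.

k_2 ≈ 1.90 d⁻¹

k_2 = 5.32 × 0.860^0.67 / 1.65^1.85 = 5.32 × 0.9039 / 2.525 = 1.904 d⁻¹.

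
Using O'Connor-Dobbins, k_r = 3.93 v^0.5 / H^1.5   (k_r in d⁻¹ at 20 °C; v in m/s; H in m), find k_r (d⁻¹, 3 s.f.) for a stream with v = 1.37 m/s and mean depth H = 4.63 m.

k_r ≈ 0.462 d⁻¹

k_r = 3.93 × 1.37^0.5 / 4.63^1.5 = 3.93 × 1.170 / 9.963 = 0.4617 d⁻¹.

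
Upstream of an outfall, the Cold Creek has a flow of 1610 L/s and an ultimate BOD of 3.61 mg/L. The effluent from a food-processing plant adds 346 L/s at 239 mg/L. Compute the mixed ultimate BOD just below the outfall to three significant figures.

45.2 mg/L

Flow-weighted mixing: C = (Q_r C_r + Q_w C_w)/(Q_r + Q_w)
= (1610×3.61 + 346×239)/(1610 + 346) = 88510/1956 = 45.25 mg/L.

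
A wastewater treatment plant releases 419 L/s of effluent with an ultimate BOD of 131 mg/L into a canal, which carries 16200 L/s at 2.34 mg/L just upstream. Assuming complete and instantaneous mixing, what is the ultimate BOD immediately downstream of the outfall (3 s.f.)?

Flow-weighted mixing: C = (Q_r C_r + Q_w C_w)/(Q_r + Q_w)
= (16200×2.34 + 419×131)/(16200 + 419) = 92800/16620 = 5.584 mg/L.

5.58 mg/L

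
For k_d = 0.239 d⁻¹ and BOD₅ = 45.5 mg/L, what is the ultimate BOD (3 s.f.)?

BOD₅ = L₀(1 − e^(−5k_d)) ⇒ L₀ = BOD₅ / (1 − e^(−5×0.239))
= 45.5 / (1 − 0.3027) = 45.5 / 0.6973 = 65.25 mg/L.

L₀ ≈ 65.3 mg/L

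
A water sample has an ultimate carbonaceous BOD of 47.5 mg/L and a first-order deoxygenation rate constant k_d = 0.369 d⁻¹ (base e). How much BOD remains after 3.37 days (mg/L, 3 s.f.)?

L ≈ 13.7 mg/L

L_t = L₀ e^(−k_d t) = 47.5 × e^(−0.369×3.37) = 47.5 × 0.2884 = 13.70 mg/L.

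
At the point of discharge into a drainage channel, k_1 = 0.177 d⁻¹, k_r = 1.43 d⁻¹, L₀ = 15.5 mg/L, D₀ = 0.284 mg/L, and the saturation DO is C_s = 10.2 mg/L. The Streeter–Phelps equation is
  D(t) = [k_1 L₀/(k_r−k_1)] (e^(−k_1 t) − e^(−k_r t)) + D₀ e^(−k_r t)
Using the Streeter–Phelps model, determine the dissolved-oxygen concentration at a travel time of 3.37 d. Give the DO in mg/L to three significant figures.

DO ≈ 9.01 mg/L

k_1 L₀/(k_r−k_1) = 0.177×15.5/(1.43−0.177) = 2.744/1.253 = 2.190 mg/L.
e^(−k_1 t) = e^(−0.177×3.370) = 0.5507; e^(−k_r t) = e^(−1.43×3.370) = 0.008074.
D = 2.190 × (0.5507 − 0.008074) + 0.284 × 0.008074 = 1.188 + 0.002293 = 1.190 mg/L.
DO = C_s − D = 10.2 − 1.190 = 9.010 mg/L.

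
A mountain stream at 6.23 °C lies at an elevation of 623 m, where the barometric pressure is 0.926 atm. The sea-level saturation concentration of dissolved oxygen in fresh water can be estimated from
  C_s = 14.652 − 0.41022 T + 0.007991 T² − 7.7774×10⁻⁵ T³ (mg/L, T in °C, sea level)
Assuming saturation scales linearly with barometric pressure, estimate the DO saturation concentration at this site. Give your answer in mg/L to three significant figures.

At sea level: C_s = 14.652 − 0.41022×6.23 + 0.007991×6.23² − 7.7774×10⁻⁵×6.23³ = 12.39 mg/L.
Pressure correction: C_s' = 12.39 × 0.926 = 11.47 mg/L.

C_s ≈ 11.5 mg/L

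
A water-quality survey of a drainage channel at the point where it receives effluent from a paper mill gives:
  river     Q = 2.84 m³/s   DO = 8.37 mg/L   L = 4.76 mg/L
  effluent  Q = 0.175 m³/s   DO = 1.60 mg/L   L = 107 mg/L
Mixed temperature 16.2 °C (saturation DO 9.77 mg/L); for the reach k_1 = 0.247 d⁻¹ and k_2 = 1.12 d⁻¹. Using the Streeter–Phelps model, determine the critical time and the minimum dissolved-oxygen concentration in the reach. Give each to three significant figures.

Mixed DO = (2.84×8.37 + 0.175×1.60)/(2.84+0.175) = 24.05/3.015 = 7.977 mg/L.
Mixed L₀ = (2.84×4.76 + 0.175×107)/(3.015) = 32.24/3.015 = 10.69 mg/L.
Initial deficit D₀ = C_s − DO₀ = 9.77 − 7.977 = 1.793 mg/L.
t_c = (1/0.8730) ln[(1.12/0.247)(1 − 1.793×0.8730/(0.247×10.69))] = 1.145 × ln(1.848) = 0.7031 d.
D_c = (0.247/1.12) × 10.69 × e^(−0.247×0.7031) = 0.2205 × 10.69 × 0.8406 = 1.982 mg/L.
Minimum DO = 9.77 − 1.982 = 7.788 mg/L.

t_c ≈ 0.703 d; minimum DO ≈ 7.79 mg/L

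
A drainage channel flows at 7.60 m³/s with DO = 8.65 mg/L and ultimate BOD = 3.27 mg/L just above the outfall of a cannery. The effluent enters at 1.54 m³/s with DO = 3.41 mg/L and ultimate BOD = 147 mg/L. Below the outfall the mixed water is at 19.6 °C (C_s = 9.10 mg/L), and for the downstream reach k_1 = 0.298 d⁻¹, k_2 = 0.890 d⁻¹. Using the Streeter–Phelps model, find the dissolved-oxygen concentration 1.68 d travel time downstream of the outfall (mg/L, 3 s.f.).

Mixed DO = (7.60×8.65 + 1.54×3.41)/(7.60+1.54) = 70.99/9.140 = 7.767 mg/L.
Mixed L₀ = (7.60×3.27 + 1.54×147)/(9.140) = 251.2/9.140 = 27.49 mg/L.
Initial deficit D₀ = C_s − DO₀ = 9.10 − 7.767 = 1.333 mg/L.
D(1.68) = [0.298×27.49/(0.890−0.298)](e^(−0.298×1.68) − e^(−0.890×1.68)) + 1.333 e^(−0.890×1.68)
= 13.84 × (0.6061 − 0.2242) + 1.333 × 0.2242 = 5.583 mg/L.
DO = 9.10 − 5.583 = 3.517 mg/L.

DO ≈ 3.52 mg/L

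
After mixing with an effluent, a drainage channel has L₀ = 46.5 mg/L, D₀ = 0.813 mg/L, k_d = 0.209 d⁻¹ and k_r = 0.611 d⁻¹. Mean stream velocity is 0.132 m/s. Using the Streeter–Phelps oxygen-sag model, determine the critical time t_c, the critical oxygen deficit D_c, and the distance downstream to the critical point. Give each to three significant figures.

t_c ≈ 2.58 d; D_c ≈ 9.27 mg/L; x_c ≈ 29.5 km

With k_r/k_d = 2.923 and 1 − D₀(k_r−k_d)/(k_d L₀) = 0.9664,
t_c = ln(2.923 × 0.9664) / (0.611 − 0.209) = ln(2.825) / 0.4020 = 1.039/0.4020 = 2.583 d.
L(t_c) = L₀ e^(−k_d t_c) = 46.5 × 0.5828 = 27.10 mg/L, and at the critical point k_r D_c = k_d L, so D_c = (0.209/0.611) × 27.10 = 9.270 mg/L.
x_c = v t_c = 0.132 m/s × 2.583 d × 86400 s/d = 29460 m ≈ 29.5 km.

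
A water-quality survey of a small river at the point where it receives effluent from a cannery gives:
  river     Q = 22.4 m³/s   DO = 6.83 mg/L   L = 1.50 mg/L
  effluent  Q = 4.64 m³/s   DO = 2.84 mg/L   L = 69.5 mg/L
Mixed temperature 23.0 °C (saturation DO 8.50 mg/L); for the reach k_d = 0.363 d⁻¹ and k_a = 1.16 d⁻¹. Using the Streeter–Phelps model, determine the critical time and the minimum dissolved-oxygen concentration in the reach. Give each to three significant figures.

Mixed DO = (22.4×6.83 + 4.64×2.84)/(22.4+4.64) = 166.2/27.04 = 6.145 mg/L.
Mixed L₀ = (22.4×1.50 + 4.64×69.5)/(27.04) = 356.1/27.04 = 13.17 mg/L.
Initial deficit D₀ = C_s − DO₀ = 8.50 − 6.145 = 2.355 mg/L.
t_c = (1/0.7970) ln[(1.16/0.363)(1 − 2.355×0.7970/(0.363×13.17))] = 1.255 × ln(1.941) = 0.8321 d.
D_c = (0.363/1.16) × 13.17 × e^(−0.363×0.8321) = 0.3129 × 13.17 × 0.7393 = 3.047 mg/L.
Minimum DO = 8.50 − 3.047 = 5.453 mg/L.

t_c ≈ 0.832 d; minimum DO ≈ 5.45 mg/L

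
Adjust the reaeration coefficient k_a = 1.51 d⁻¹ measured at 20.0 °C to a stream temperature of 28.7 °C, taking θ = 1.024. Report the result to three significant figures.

k_a ≈ 1.86 d⁻¹

k_a(T₂) = k_a(T₁) · θ^(T₂−T₁) = 1.51 × 1.024^(28.7−20.0)
= 1.51 × 1.024^8.70 = 1.51 × 1.229 = 1.856 d⁻¹.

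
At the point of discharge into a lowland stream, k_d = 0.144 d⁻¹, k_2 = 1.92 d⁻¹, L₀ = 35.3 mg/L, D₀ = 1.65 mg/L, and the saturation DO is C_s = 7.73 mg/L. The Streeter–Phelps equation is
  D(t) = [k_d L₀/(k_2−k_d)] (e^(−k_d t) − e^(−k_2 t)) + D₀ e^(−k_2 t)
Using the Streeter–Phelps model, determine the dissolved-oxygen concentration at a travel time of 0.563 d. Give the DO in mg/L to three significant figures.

k_d L₀/(k_2−k_d) = 0.144×35.3/(1.92−0.144) = 5.083/1.776 = 2.862 mg/L.
e^(−k_d t) = e^(−0.144×0.5630) = 0.9221; e^(−k_2 t) = e^(−1.92×0.5630) = 0.3393.
D = 2.862 × (0.9221 − 0.3393) + 1.65 × 0.3393 = 1.668 + 0.5598 = 2.228 mg/L.
DO = C_s − D = 7.73 − 2.228 = 5.502 mg/L.

DO ≈ 5.50 mg/L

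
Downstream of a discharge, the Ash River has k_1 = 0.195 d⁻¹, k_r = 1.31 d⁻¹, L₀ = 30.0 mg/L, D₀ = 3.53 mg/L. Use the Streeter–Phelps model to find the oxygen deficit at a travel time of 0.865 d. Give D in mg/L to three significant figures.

k_1 L₀/(k_r−k_1) = 0.195×30.0/(1.31−0.195) = 5.850/1.115 = 5.247 mg/L.
e^(−k_1 t) = e^(−0.195×0.8650) = 0.8448; e^(−k_r t) = e^(−1.31×0.8650) = 0.3220.
D = 5.247 × (0.8448 − 0.3220) + 3.53 × 0.3220 = 2.743 + 1.137 = 3.879 mg/L.

D ≈ 3.88 mg/L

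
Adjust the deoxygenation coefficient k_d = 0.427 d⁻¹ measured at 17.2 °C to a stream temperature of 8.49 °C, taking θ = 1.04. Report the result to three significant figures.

k_d ≈ 0.303 d⁻¹

k_d(T₂) = k_d(T₁) · θ^(T₂−T₁) = 0.427 × 1.04^(8.49−17.2)
= 0.427 × 1.04^-8.71 = 0.427 × 0.7106 = 0.3034 d⁻¹.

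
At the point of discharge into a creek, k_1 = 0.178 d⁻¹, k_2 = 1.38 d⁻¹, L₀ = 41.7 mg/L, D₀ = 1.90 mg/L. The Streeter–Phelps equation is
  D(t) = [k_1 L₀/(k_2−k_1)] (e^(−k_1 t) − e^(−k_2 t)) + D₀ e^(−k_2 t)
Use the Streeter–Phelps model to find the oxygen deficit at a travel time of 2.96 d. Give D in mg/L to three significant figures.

k_1 L₀/(k_2−k_1) = 0.178×41.7/(1.38−0.178) = 7.423/1.202 = 6.175 mg/L.
e^(−k_1 t) = e^(−0.178×2.960) = 0.5904; e^(−k_2 t) = e^(−1.38×2.960) = 0.01683.
D = 6.175 × (0.5904 − 0.01683) + 1.90 × 0.01683 = 3.542 + 0.03197 = 3.574 mg/L.

D ≈ 3.57 mg/L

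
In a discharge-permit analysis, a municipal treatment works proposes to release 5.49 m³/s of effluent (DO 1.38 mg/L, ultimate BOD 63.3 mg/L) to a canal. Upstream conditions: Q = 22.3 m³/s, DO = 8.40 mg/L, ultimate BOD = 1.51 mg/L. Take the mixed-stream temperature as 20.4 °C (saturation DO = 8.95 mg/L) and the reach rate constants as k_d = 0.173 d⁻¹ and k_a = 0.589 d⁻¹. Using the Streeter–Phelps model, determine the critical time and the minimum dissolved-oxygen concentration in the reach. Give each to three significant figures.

Mixed DO = (22.3×8.40 + 5.49×1.38)/(22.3+5.49) = 194.9/27.79 = 7.013 mg/L.
Mixed L₀ = (22.3×1.51 + 5.49×63.3)/(27.79) = 381.2/27.79 = 13.72 mg/L.
Initial deficit D₀ = C_s − DO₀ = 8.95 − 7.013 = 1.937 mg/L.
t_c = (1/0.4160) ln[(0.589/0.173)(1 − 1.937×0.4160/(0.173×13.72))] = 2.404 × ln(2.249) = 1.948 d.
D_c = (0.173/0.589) × 13.72 × e^(−0.173×1.948) = 0.2937 × 13.72 × 0.7139 = 2.876 mg/L.
Minimum DO = 8.95 − 2.876 = 6.074 mg/L.

t_c ≈ 1.95 d; minimum DO ≈ 6.07 mg/L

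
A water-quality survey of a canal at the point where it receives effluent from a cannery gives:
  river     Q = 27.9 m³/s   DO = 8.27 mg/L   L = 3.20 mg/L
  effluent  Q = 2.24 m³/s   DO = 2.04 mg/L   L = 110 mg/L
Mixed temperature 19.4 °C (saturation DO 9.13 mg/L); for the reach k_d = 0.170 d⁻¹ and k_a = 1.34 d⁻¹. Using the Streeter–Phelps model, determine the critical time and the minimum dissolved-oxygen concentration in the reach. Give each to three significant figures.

t_c ≈ 0.311 d; minimum DO ≈ 7.79 mg/L

Mixed DO = (27.9×8.27 + 2.24×2.04)/(27.9+2.24) = 235.3/30.14 = 7.807 mg/L.
Mixed L₀ = (27.9×3.20 + 2.24×110)/(30.14) = 335.7/30.14 = 11.14 mg/L.
Initial deficit D₀ = C_s − DO₀ = 9.13 − 7.807 = 1.323 mg/L.
t_c = (1/1.170) ln[(1.34/0.170)(1 − 1.323×1.170/(0.170×11.14))] = 0.8547 × ln(1.438) = 0.3105 d.
D_c = (0.170/1.34) × 11.14 × e^(−0.170×0.3105) = 0.1269 × 11.14 × 0.9486 = 1.340 mg/L.
Minimum DO = 9.13 − 1.340 = 7.790 mg/L.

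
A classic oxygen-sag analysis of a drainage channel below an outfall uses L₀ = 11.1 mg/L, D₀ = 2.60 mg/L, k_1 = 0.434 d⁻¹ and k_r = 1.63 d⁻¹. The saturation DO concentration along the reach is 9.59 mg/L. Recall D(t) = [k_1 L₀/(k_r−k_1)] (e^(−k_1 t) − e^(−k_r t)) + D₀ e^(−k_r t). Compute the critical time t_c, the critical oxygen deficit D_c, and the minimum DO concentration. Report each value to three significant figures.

t_c ≈ 0.239 d; D_c ≈ 2.66 mg/L; min DO ≈ 6.93 mg/L

With k_r/k_1 = 3.756 and 1 − D₀(k_r−k_1)/(k_1 L₀) = 0.3545,
t_c = ln(3.756 × 0.3545) / (1.63 − 0.434) = ln(1.331) / 1.196 = 0.2863/1.196 = 0.2393 d.
D_c = (k_1/k_r) L₀ e^(−k_1 t_c) = (0.434/1.63) × 11.1 × e^(−0.434×0.2393) = 0.2663 × 11.1 × 0.9013 = 2.664 mg/L.
Minimum DO = C_s − D_c = 9.59 − 2.664 = 6.926 mg/L.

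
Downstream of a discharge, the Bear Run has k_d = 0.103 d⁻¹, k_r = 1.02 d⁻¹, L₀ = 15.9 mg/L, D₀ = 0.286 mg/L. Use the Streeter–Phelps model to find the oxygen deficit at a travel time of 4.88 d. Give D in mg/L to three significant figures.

D ≈ 1.07 mg/L

k_d L₀/(k_r−k_d) = 0.103×15.9/(1.02−0.103) = 1.638/0.9170 = 1.786 mg/L.
e^(−k_d t) = e^(−0.103×4.880) = 0.6049; e^(−k_r t) = e^(−1.02×4.880) = 0.006891.
D = 1.786 × (0.6049 − 0.006891) + 0.286 × 0.006891 = 1.068 + 0.001971 = 1.070 mg/L.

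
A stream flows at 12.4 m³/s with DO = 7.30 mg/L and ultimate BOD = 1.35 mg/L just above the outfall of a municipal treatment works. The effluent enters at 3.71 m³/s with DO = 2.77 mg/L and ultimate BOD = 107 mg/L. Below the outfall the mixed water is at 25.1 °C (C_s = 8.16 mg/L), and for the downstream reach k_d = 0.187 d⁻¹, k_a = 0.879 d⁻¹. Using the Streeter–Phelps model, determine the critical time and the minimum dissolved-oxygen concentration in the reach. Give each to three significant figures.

Mixed DO = (12.4×7.30 + 3.71×2.77)/(12.4+3.71) = 100.8/16.11 = 6.257 mg/L.
Mixed L₀ = (12.4×1.35 + 3.71×107)/(16.11) = 413.7/16.11 = 25.68 mg/L.
Initial deficit D₀ = C_s − DO₀ = 8.16 − 6.257 = 1.903 mg/L.
t_c = (1/0.6920) ln[(0.879/0.187)(1 − 1.903×0.6920/(0.187×25.68))] = 1.445 × ln(3.411) = 1.773 d.
D_c = (0.187/0.879) × 25.68 × e^(−0.187×1.773) = 0.2127 × 25.68 × 0.7178 = 3.921 mg/L.
Minimum DO = 8.16 − 3.921 = 4.239 mg/L.

t_c ≈ 1.77 d; minimum DO ≈ 4.24 mg/L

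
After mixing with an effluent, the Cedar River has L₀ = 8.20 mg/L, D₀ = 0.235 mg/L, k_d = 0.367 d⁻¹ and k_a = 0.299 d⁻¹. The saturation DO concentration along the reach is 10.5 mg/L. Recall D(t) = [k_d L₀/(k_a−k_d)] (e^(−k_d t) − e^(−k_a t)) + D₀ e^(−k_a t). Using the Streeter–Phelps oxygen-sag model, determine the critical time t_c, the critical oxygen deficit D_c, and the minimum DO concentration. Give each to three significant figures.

With k_a/k_d = 0.8147 and 1 − D₀(k_a−k_d)/(k_d L₀) = 1.005,
t_c = ln(0.8147 × 1.005) / (0.299 − 0.367) = ln(0.8190) / -0.06800 = -0.1996/-0.06800 = 2.936 d.
L(t_c) = L₀ e^(−k_d t_c) = 8.20 × 0.3405 = 2.792 mg/L, and at the critical point k_a D_c = k_d L, so D_c = (0.367/0.299) × 2.792 = 3.427 mg/L.
Minimum DO = C_s − D_c = 10.5 − 3.427 = 7.073 mg/L.

t_c ≈ 2.94 d; D_c ≈ 3.43 mg/L; min DO ≈ 7.07 mg/L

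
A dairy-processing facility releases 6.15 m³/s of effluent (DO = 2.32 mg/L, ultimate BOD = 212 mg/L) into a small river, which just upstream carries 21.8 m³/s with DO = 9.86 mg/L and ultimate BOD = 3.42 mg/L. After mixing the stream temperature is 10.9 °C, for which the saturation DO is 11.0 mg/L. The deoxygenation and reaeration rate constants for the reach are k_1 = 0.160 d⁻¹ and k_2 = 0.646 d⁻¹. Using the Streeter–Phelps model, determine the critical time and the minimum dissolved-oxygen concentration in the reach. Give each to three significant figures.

t_c ≈ 2.48 d; minimum DO ≈ 2.79 mg/L

Mixed DO = (21.8×9.86 + 6.15×2.32)/(21.8+6.15) = 229.2/27.95 = 8.201 mg/L.
Mixed L₀ = (21.8×3.42 + 6.15×212)/(27.95) = 1378/27.95 = 49.32 mg/L.
Initial deficit D₀ = C_s − DO₀ = 11.0 − 8.201 = 2.799 mg/L.
t_c = (1/0.4860) ln[(0.646/0.160)(1 − 2.799×0.4860/(0.160×49.32))] = 2.058 × ln(3.341) = 2.482 d.
D_c = (0.160/0.646) × 49.32 × e^(−0.160×2.482) = 0.2477 × 49.32 × 0.6722 = 8.211 mg/L.
Minimum DO = 11.0 − 8.211 = 2.789 mg/L.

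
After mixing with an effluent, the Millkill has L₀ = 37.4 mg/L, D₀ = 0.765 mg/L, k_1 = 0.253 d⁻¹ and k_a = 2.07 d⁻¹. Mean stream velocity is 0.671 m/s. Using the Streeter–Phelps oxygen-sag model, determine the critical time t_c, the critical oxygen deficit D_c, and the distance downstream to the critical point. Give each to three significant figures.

With k_a/k_1 = 8.182 and 1 − D₀(k_a−k_1)/(k_1 L₀) = 0.8531,
t_c = ln(8.182 × 0.8531) / (2.07 − 0.253) = ln(6.980) / 1.817 = 1.943/1.817 = 1.069 d.
L(t_c) = L₀ e^(−k_1 t_c) = 37.4 × 0.7630 = 28.53 mg/L, and at the critical point k_a D_c = k_1 L, so D_c = (0.253/2.07) × 28.53 = 3.488 mg/L.
x_c = v t_c = 0.671 m/s × 1.069 d × 86400 s/d = 62000 m ≈ 62.0 km.

t_c ≈ 1.07 d; D_c ≈ 3.49 mg/L; x_c ≈ 62.0 km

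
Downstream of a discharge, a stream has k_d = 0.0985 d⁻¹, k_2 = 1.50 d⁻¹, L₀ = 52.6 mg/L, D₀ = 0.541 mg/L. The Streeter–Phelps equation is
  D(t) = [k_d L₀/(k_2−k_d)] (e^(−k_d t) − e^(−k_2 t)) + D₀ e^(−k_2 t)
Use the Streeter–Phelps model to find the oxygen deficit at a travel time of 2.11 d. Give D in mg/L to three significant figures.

k_d L₀/(k_2−k_d) = 0.0985×52.6/(1.50−0.0985) = 5.181/1.401 = 3.697 mg/L.
e^(−k_d t) = e^(−0.0985×2.110) = 0.8123; e^(−k_2 t) = e^(−1.50×2.110) = 0.04221.
D = 3.697 × (0.8123 − 0.04221) + 0.541 × 0.04221 = 2.847 + 0.02284 = 2.870 mg/L.

D ≈ 2.87 mg/L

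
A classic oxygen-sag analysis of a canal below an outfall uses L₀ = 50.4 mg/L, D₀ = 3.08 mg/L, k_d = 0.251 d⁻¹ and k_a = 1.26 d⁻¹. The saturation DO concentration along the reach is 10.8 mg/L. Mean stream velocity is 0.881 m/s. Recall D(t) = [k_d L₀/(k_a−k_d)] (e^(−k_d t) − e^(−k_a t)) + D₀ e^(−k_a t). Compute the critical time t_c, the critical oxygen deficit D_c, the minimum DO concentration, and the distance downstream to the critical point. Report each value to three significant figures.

t_c ≈ 1.32 d; D_c ≈ 7.21 mg/L; min DO ≈ 3.59 mg/L; x_c ≈ 100 km

t_c = [1/(k_a−k_d)] ln[(k_a/k_d)(1 − D₀(k_a−k_d)/(k_d L₀))]
= [1/(1.26−0.251)] ln[(1.26/0.251)(1 − 3.08×1.009/(0.251×50.4))]
= (1/1.009) ln[5.020 × 0.7543] = 0.9911 × ln(3.787) = 0.9911 × 1.331 = 1.320 d.
D_c = (k_d/k_a) L₀ e^(−k_d t_c) = (0.251/1.26) × 50.4 × e^(−0.251×1.320) = 0.1992 × 50.4 × 0.7180 = 7.209 mg/L.
Minimum DO = C_s − D_c = 10.8 − 7.209 = 3.591 mg/L.
x_c = v t_c = 0.881 m/s × 1.320 d × 86400 s/d = 100400 m ≈ 100 km.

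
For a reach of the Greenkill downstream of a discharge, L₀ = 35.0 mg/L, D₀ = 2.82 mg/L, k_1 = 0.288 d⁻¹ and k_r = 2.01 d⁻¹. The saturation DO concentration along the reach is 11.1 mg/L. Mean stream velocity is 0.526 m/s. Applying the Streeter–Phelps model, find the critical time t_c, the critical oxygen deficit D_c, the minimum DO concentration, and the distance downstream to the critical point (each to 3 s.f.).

t_c ≈ 0.747 d; D_c ≈ 4.04 mg/L; min DO ≈ 7.06 mg/L; x_c ≈ 33.9 km

At the critical point dD/dt = 0, so k_1 L₀ e^(−k_1 t) = k_r D. Substituting D(t) from the Streeter–Phelps equation and solving for t gives
t_c = ln[(k_r/k_1)(1 − D₀(k_r−k_1)/(k_1 L₀))] / (k_r−k_1).
Here k_r−k_1 = 1.722 d⁻¹ and 1 − D₀(k_r−k_1)/(k_1 L₀) = 1 − 2.82×1.722/(0.288×35.0) = 0.5183, so
t_c = ln(6.979 × 0.5183) / 1.722 = 1.286 / 1.722 = 0.7466 d.
L(t_c) = L₀ e^(−k_1 t_c) = 35.0 × 0.8065 = 28.23 mg/L, and at the critical point k_r D_c = k_1 L, so D_c = (0.288/2.01) × 28.23 = 4.045 mg/L.
Minimum DO = C_s − D_c = 11.1 − 4.045 = 7.055 mg/L.
x_c = v t_c = 0.526 m/s × 0.7466 d × 86400 s/d = 33930 m ≈ 33.9 km.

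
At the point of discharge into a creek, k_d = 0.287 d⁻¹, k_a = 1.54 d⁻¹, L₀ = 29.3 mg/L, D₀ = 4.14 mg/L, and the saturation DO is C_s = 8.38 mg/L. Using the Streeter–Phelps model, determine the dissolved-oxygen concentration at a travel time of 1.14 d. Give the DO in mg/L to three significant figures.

DO ≈ 3.99 mg/L

k_d L₀/(k_a−k_d) = 0.287×29.3/(1.54−0.287) = 8.409/1.253 = 6.711 mg/L.
e^(−k_d t) = e^(−0.287×1.140) = 0.7210; e^(−k_a t) = e^(−1.54×1.140) = 0.1728.
D = 6.711 × (0.7210 − 0.1728) + 4.14 × 0.1728 = 3.679 + 0.7154 = 4.394 mg/L.
DO = C_s − D = 8.38 − 4.394 = 3.986 mg/L.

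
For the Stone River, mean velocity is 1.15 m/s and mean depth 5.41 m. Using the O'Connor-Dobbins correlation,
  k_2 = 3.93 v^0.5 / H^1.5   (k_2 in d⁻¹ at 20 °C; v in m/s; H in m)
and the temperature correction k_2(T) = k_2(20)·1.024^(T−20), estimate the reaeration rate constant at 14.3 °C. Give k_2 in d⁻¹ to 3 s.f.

k_2 ≈ 0.293 d⁻¹

k_2(20) = 3.93 × 1.15^0.5 / 5.41^1.5 = 3.93 × 1.072 / 12.58 = 0.3349 d⁻¹.
k_2(14.3) = 0.3349 × 1.024^(14.3−20) = 0.3349 × 0.8736 = 0.2926 d⁻¹.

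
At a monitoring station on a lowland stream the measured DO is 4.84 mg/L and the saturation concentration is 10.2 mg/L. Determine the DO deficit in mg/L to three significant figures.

D ≈ 5.36 mg/L

D = C_s − C = 10.2 − 4.84 = 5.36 mg/L.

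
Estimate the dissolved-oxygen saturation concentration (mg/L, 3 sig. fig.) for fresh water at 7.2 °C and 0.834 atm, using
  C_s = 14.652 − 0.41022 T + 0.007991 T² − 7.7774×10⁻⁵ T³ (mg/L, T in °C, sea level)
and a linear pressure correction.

At sea level: C_s = 14.652 − 0.41022×7.2 + 0.007991×7.2² − 7.7774×10⁻⁵×7.2³ = 12.08 mg/L.
Pressure correction: C_s' = 12.08 × 0.834 = 10.08 mg/L.

C_s ≈ 10.1 mg/L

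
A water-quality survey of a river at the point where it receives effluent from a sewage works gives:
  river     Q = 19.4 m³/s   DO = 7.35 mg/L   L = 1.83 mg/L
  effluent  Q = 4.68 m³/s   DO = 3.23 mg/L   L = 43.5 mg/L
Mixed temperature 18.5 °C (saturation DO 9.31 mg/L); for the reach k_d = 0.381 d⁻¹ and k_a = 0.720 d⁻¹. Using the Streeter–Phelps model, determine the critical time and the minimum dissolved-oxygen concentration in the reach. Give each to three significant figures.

t_c ≈ 1.04 d; minimum DO ≈ 5.77 mg/L

Mixed DO = (19.4×7.35 + 4.68×3.23)/(19.4+4.68) = 157.7/24.08 = 6.549 mg/L.
Mixed L₀ = (19.4×1.83 + 4.68×43.5)/(24.08) = 239.1/24.08 = 9.929 mg/L.
Initial deficit D₀ = C_s − DO₀ = 9.31 − 6.549 = 2.761 mg/L.
t_c = (1/0.3390) ln[(0.720/0.381)(1 − 2.761×0.3390/(0.381×9.929))] = 2.950 × ln(1.422) = 1.039 d.
D_c = (0.381/0.720) × 9.929 × e^(−0.381×1.039) = 0.5292 × 9.929 × 0.6731 = 3.536 mg/L.
Minimum DO = 9.31 − 3.536 = 5.774 mg/L.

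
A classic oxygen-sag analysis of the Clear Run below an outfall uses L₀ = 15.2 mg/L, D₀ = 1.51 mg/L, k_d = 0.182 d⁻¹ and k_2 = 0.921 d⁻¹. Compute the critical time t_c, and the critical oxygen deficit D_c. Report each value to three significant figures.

t_c ≈ 1.50 d; D_c ≈ 2.29 mg/L

At the critical point dD/dt = 0, so k_d L₀ e^(−k_d t) = k_2 D. Substituting D(t) from the Streeter–Phelps equation and solving for t gives
t_c = ln[(k_2/k_d)(1 − D₀(k_2−k_d)/(k_d L₀))] / (k_2−k_d).
Here k_2−k_d = 0.7390 d⁻¹ and 1 − D₀(k_2−k_d)/(k_d L₀) = 1 − 1.51×0.7390/(0.182×15.2) = 0.5966, so
t_c = ln(5.060 × 0.5966) / 0.7390 = 1.105 / 0.7390 = 1.495 d.
L(t_c) = L₀ e^(−k_d t_c) = 15.2 × 0.7618 = 11.58 mg/L, and at the critical point k_2 D_c = k_d L, so D_c = (0.182/0.921) × 11.58 = 2.288 mg/L.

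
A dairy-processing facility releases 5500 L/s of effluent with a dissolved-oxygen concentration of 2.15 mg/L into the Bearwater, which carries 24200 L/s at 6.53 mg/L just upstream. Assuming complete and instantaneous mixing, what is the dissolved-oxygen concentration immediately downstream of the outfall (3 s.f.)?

Flow-weighted mixing: C = (Q_r C_r + Q_w C_w)/(Q_r + Q_w)
= (24200×6.53 + 5500×2.15)/(24200 + 5500) = 169900/29700 = 5.719 mg/L.

5.72 mg/L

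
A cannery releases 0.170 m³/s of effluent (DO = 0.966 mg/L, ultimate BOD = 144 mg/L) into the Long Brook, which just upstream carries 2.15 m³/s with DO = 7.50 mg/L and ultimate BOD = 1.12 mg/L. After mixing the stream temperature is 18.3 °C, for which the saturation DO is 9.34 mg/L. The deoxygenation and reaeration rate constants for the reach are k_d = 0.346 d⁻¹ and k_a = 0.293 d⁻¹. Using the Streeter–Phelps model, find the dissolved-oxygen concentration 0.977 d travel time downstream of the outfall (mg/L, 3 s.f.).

Mixed DO = (2.15×7.50 + 0.170×0.966)/(2.15+0.170) = 16.29/2.320 = 7.021 mg/L.
Mixed L₀ = (2.15×1.12 + 0.170×144)/(2.320) = 26.89/2.320 = 11.59 mg/L.
Initial deficit D₀ = C_s − DO₀ = 9.34 − 7.021 = 2.319 mg/L.
D(0.977) = [0.346×11.59/(0.293−0.346)](e^(−0.346×0.977) − e^(−0.293×0.977)) + 2.319 e^(−0.293×0.977)
= -75.66 × (0.7132 − 0.7511) + 2.319 × 0.7511 = 4.609 mg/L.
DO = 9.34 − 4.609 = 4.731 mg/L.

DO ≈ 4.73 mg/L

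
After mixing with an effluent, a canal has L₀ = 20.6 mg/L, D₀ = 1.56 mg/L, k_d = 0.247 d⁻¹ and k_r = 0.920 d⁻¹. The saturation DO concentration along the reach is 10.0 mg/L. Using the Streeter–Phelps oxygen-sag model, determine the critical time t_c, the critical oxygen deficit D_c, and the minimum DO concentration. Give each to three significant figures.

With k_r/k_d = 3.725 and 1 − D₀(k_r−k_d)/(k_d L₀) = 0.7937,
t_c = ln(3.725 × 0.7937) / (0.920 − 0.247) = ln(2.956) / 0.6730 = 1.084/0.6730 = 1.611 d.
L(t_c) = L₀ e^(−k_d t_c) = 20.6 × 0.6718 = 13.84 mg/L, and at the critical point k_r D_c = k_d L, so D_c = (0.247/0.920) × 13.84 = 3.715 mg/L.
Minimum DO = C_s − D_c = 10.0 − 3.715 = 6.285 mg/L.

t_c ≈ 1.61 d; D_c ≈ 3.72 mg/L; min DO ≈ 6.28 mg/L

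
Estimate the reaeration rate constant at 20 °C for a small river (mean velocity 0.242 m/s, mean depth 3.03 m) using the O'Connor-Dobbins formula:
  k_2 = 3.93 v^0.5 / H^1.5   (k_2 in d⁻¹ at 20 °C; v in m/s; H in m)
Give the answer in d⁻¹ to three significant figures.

k_2 ≈ 0.367 d⁻¹

k_2 = 3.93 × 0.242^0.5 / 3.03^1.5 = 3.93 × 0.4919 / 5.274 = 0.3666 d⁻¹.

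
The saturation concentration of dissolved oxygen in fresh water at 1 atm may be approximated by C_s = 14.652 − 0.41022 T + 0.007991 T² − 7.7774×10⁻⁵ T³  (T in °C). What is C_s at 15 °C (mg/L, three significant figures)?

C_s ≈ 10.0 mg/L

C_s = 14.652 − 0.41022×15 + 0.007991×15² − 7.7774×10⁻⁵×15³ = 10.03 mg/L.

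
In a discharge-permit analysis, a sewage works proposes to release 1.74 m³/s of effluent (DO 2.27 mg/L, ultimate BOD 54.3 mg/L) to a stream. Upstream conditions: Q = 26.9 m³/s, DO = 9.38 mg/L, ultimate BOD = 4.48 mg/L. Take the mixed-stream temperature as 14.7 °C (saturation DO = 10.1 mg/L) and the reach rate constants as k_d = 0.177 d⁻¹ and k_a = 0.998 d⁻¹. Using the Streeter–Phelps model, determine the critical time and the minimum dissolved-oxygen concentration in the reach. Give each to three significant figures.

Mixed DO = (26.9×9.38 + 1.74×2.27)/(26.9+1.74) = 256.3/28.64 = 8.948 mg/L.
Mixed L₀ = (26.9×4.48 + 1.74×54.3)/(28.64) = 215.0/28.64 = 7.507 mg/L.
Initial deficit D₀ = C_s − DO₀ = 10.1 − 8.948 = 1.152 mg/L.
t_c = (1/0.8210) ln[(0.998/0.177)(1 − 1.152×0.8210/(0.177×7.507))] = 1.218 × ln(1.625) = 0.5914 d.
D_c = (0.177/0.998) × 7.507 × e^(−0.177×0.5914) = 0.1774 × 7.507 × 0.9006 = 1.199 mg/L.
Minimum DO = 10.1 − 1.199 = 8.901 mg/L.

t_c ≈ 0.591 d; minimum DO ≈ 8.90 mg/L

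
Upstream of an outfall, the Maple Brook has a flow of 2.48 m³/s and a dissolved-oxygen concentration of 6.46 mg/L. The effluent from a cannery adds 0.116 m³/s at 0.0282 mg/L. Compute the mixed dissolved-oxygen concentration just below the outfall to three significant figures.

6.17 mg/L

Flow-weighted mixing: C = (Q_r C_r + Q_w C_w)/(Q_r + Q_w)
= (2.48×6.46 + 0.116×0.0282)/(2.48 + 0.116) = 16.02/2.596 = 6.173 mg/L.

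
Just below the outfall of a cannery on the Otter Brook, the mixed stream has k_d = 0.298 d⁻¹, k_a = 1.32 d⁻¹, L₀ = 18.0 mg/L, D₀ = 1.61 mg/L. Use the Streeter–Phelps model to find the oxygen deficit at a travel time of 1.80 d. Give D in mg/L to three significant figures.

k_d L₀/(k_a−k_d) = 0.298×18.0/(1.32−0.298) = 5.364/1.022 = 5.249 mg/L.
e^(−k_d t) = e^(−0.298×1.800) = 0.5848; e^(−k_a t) = e^(−1.32×1.800) = 0.09292.
D = 5.249 × (0.5848 − 0.09292) + 1.61 × 0.09292 = 2.582 + 0.1496 = 2.732 mg/L.

D ≈ 2.73 mg/L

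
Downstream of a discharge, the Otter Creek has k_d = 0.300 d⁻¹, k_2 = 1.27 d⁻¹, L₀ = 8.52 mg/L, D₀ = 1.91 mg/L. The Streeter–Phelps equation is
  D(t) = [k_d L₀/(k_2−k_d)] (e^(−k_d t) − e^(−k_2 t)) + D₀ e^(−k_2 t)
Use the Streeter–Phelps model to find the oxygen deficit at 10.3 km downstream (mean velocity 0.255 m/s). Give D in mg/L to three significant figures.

D ≈ 1.89 mg/L

Travel time t = x/v = 10.3 km / (0.255 m/s) = 10300 m / 0.255 m/s = 40390 s = 0.4675 d.
k_d L₀/(k_2−k_d) = 0.300×8.52/(1.27−0.300) = 2.556/0.9700 = 2.635 mg/L.
e^(−k_d t) = e^(−0.300×0.4675) = 0.8691; e^(−k_2 t) = e^(−1.27×0.4675) = 0.5523.
D = 2.635 × (0.8691 − 0.5523) + 1.91 × 0.5523 = 0.8350 + 1.055 = 1.890 mg/L.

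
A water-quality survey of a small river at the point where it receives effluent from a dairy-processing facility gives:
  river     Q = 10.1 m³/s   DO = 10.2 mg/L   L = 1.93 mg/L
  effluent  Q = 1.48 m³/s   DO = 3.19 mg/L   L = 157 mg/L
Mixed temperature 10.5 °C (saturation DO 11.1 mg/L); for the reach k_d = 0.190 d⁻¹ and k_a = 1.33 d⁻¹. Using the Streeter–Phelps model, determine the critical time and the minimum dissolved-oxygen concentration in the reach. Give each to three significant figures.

t_c ≈ 1.11 d; minimum DO ≈ 8.58 mg/L

Mixed DO = (10.1×10.2 + 1.48×3.19)/(10.1+1.48) = 107.7/11.58 = 9.304 mg/L.
Mixed L₀ = (10.1×1.93 + 1.48×157)/(11.58) = 251.9/11.58 = 21.75 mg/L.
Initial deficit D₀ = C_s − DO₀ = 11.1 − 9.304 = 1.796 mg/L.
t_c = (1/1.140) ln[(1.33/0.190)(1 − 1.796×1.140/(0.190×21.75))] = 0.8772 × ln(3.532) = 1.107 d.
D_c = (0.190/1.33) × 21.75 × e^(−0.190×1.107) = 0.1429 × 21.75 × 0.8103 = 2.518 mg/L.
Minimum DO = 11.1 − 2.518 = 8.582 mg/L.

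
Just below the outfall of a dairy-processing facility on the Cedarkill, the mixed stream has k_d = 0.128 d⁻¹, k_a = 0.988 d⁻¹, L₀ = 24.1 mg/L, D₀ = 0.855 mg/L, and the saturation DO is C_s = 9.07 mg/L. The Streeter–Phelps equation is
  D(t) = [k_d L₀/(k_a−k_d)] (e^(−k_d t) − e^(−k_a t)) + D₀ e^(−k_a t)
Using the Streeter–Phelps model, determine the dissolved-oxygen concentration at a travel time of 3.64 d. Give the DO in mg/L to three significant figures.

k_d L₀/(k_a−k_d) = 0.128×24.1/(0.988−0.128) = 3.085/0.8600 = 3.587 mg/L.
e^(−k_d t) = e^(−0.128×3.640) = 0.6276; e^(−k_a t) = e^(−0.988×3.640) = 0.02742.
D = 3.587 × (0.6276 − 0.02742) + 0.855 × 0.02742 = 2.153 + 0.02345 = 2.176 mg/L.
DO = C_s − D = 9.07 − 2.176 = 6.894 mg/L.

DO ≈ 6.89 mg/L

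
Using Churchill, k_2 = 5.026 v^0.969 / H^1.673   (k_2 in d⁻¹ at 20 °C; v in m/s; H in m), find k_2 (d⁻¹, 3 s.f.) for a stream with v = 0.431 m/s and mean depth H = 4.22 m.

k_2 = 5.026 × 0.431^0.969 / 4.22^1.673 = 5.026 × 0.4424 / 11.12 = 0.1999 d⁻¹.

k_2 ≈ 0.200 d⁻¹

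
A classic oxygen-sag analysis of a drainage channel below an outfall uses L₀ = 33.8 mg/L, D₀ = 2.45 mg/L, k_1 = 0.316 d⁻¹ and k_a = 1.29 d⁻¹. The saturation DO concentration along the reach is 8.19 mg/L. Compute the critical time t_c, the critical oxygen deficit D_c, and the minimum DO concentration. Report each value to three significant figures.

With k_a/k_1 = 4.082 and 1 − D₀(k_a−k_1)/(k_1 L₀) = 0.7766,
t_c = ln(4.082 × 0.7766) / (1.29 − 0.316) = ln(3.170) / 0.9740 = 1.154/0.9740 = 1.185 d.
L(t_c) = L₀ e^(−k_1 t_c) = 33.8 × 0.6877 = 23.25 mg/L, and at the critical point k_a D_c = k_1 L, so D_c = (0.316/1.29) × 23.25 = 5.694 mg/L.
Minimum DO = C_s − D_c = 8.19 − 5.694 = 2.496 mg/L.

t_c ≈ 1.18 d; D_c ≈ 5.69 mg/L; min DO ≈ 2.50 mg/L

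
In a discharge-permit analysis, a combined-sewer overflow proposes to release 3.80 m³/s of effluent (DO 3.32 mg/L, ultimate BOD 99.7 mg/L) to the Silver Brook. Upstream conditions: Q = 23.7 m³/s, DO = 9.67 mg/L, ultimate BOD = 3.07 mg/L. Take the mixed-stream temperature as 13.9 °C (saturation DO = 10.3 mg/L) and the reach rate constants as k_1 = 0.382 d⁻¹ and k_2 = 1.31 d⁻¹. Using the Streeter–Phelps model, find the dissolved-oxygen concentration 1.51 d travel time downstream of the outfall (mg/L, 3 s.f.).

Mixed DO = (23.7×9.67 + 3.80×3.32)/(23.7+3.80) = 241.8/27.50 = 8.793 mg/L.
Mixed L₀ = (23.7×3.07 + 3.80×99.7)/(27.50) = 451.6/27.50 = 16.42 mg/L.
Initial deficit D₀ = C_s − DO₀ = 10.3 − 8.793 = 1.507 mg/L.
D(1.51) = [0.382×16.42/(1.31−0.382)](e^(−0.382×1.51) − e^(−1.31×1.51)) + 1.507 e^(−1.31×1.51)
= 6.760 × (0.5617 − 0.1383) + 1.507 × 0.1383 = 3.070 mg/L.
DO = 10.3 − 3.070 = 7.230 mg/L.

DO ≈ 7.23 mg/L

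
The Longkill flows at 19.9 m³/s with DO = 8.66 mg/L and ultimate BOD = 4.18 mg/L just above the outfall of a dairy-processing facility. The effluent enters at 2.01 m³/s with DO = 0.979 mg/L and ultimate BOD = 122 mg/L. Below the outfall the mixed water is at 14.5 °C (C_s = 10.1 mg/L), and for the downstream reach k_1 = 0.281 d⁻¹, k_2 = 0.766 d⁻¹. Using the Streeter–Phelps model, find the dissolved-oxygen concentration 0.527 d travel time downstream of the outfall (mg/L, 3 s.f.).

Mixed DO = (19.9×8.66 + 2.01×0.979)/(19.9+2.01) = 174.3/21.91 = 7.955 mg/L.
Mixed L₀ = (19.9×4.18 + 2.01×122)/(21.91) = 328.4/21.91 = 14.99 mg/L.
Initial deficit D₀ = C_s − DO₀ = 10.1 − 7.955 = 2.145 mg/L.
D(0.527) = [0.281×14.99/(0.766−0.281)](e^(−0.281×0.527) − e^(−0.766×0.527)) + 2.145 e^(−0.766×0.527)
= 8.684 × (0.8624 − 0.6679) + 2.145 × 0.6679 = 3.121 mg/L.
DO = 10.1 − 3.121 = 6.979 mg/L.

DO ≈ 6.98 mg/L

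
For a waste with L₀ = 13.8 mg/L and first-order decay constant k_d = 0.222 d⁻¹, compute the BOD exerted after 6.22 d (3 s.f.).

y ≈ 10.3 mg/L

y_t = L₀(1 − e^(−k_d t)) = 13.8 × (1 − e^(−0.222×6.22))
= 13.8 × (1 − 0.2514) = 13.8 × 0.7486 = 10.33 mg/L.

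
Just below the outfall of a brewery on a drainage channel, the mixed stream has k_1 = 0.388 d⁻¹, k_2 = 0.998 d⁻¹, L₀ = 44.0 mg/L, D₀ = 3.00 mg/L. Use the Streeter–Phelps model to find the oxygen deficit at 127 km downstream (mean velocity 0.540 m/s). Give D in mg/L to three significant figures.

D ≈ 8.08 mg/L

Travel time t = x/v = 127 km / (0.540 m/s) = 127000 m / 0.540 m/s = 235200 s = 2.722 d.
k_1 L₀/(k_2−k_1) = 0.388×44.0/(0.998−0.388) = 17.07/0.6100 = 27.99 mg/L.
e^(−k_1 t) = e^(−0.388×2.722) = 0.3478; e^(−k_2 t) = e^(−0.998×2.722) = 0.06610.
D = 27.99 × (0.3478 − 0.06610) + 3.00 × 0.06610 = 7.884 + 0.1983 = 8.082 mg/L.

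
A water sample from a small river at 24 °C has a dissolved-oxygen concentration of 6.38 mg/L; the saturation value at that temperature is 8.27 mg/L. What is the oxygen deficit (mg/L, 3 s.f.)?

D ≈ 1.89 mg/L

D = C_s − C = 8.27 − 6.38 = 1.89 mg/L.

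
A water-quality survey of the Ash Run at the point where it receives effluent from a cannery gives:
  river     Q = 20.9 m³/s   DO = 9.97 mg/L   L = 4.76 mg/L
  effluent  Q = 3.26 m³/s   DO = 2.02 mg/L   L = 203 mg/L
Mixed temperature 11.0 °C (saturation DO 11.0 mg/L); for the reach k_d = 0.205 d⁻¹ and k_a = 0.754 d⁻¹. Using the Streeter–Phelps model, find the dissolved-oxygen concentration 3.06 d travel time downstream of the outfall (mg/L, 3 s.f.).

Mixed DO = (20.9×9.97 + 3.26×2.02)/(20.9+3.26) = 215.0/24.16 = 8.897 mg/L.
Mixed L₀ = (20.9×4.76 + 3.26×203)/(24.16) = 761.3/24.16 = 31.51 mg/L.
Initial deficit D₀ = C_s − DO₀ = 11.0 − 8.897 = 2.103 mg/L.
D(3.06) = [0.205×31.51/(0.754−0.205)](e^(−0.205×3.06) − e^(−0.754×3.06)) + 2.103 e^(−0.754×3.06)
= 11.77 × (0.5340 − 0.09954) + 2.103 × 0.09954 = 5.321 mg/L.
DO = 11.0 − 5.321 = 5.679 mg/L.

DO ≈ 5.68 mg/L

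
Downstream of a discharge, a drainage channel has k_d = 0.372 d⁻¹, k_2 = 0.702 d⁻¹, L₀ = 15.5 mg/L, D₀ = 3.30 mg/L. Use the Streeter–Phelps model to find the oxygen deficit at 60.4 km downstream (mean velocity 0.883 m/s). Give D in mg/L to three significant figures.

Travel time t = x/v = 60.4 km / (0.883 m/s) = 60400 m / 0.883 m/s = 68400 s = 0.7917 d.
k_d L₀/(k_2−k_d) = 0.372×15.5/(0.702−0.372) = 5.766/0.3300 = 17.47 mg/L.
e^(−k_d t) = e^(−0.372×0.7917) = 0.7449; e^(−k_2 t) = e^(−0.702×0.7917) = 0.5736.
D = 17.47 × (0.7449 − 0.5736) + 3.30 × 0.5736 = 2.992 + 1.893 = 4.885 mg/L.

D ≈ 4.89 mg/L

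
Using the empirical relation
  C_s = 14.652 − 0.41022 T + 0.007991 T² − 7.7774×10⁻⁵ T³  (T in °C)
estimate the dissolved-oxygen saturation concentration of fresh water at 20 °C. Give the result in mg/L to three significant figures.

C_s = 14.652 − 0.41022×20 + 0.007991×20² − 7.7774×10⁻⁵×20³ = 9.022 mg/L.

C_s ≈ 9.02 mg/L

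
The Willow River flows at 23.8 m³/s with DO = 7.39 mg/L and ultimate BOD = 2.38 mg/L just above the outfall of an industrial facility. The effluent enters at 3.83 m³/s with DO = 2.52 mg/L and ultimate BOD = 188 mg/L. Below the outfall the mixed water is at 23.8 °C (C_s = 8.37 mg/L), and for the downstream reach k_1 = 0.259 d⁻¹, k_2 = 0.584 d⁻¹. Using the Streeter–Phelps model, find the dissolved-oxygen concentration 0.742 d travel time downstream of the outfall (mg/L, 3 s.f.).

Mixed DO = (23.8×7.39 + 3.83×2.52)/(23.8+3.83) = 185.5/27.63 = 6.715 mg/L.
Mixed L₀ = (23.8×2.38 + 3.83×188)/(27.63) = 776.7/27.63 = 28.11 mg/L.
Initial deficit D₀ = C_s − DO₀ = 8.37 − 6.715 = 1.655 mg/L.
D(0.742) = [0.259×28.11/(0.584−0.259)](e^(−0.259×0.742) − e^(−0.584×0.742)) + 1.655 e^(−0.584×0.742)
= 22.40 × (0.8252 − 0.6483) + 1.655 × 0.6483 = 5.034 mg/L.
DO = 8.37 − 5.034 = 3.336 mg/L.

DO ≈ 3.34 mg/L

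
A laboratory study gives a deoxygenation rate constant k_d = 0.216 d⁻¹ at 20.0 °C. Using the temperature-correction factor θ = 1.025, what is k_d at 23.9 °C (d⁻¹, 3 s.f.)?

k_d(T₂) = k_d(T₁) · θ^(T₂−T₁) = 0.216 × 1.025^(23.9−20.0)
= 0.216 × 1.025^3.90 = 0.216 × 1.101 = 0.2378 d⁻¹.

k_d ≈ 0.238 d⁻¹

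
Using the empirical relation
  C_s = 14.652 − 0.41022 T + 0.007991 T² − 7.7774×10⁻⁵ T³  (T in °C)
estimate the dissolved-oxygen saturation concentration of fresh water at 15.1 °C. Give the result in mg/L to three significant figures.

C_s ≈ 10.0 mg/L

C_s = 14.652 − 0.41022×15.1 + 0.007991×15.1² − 7.7774×10⁻⁵×15.1³ = 10.01 mg/L.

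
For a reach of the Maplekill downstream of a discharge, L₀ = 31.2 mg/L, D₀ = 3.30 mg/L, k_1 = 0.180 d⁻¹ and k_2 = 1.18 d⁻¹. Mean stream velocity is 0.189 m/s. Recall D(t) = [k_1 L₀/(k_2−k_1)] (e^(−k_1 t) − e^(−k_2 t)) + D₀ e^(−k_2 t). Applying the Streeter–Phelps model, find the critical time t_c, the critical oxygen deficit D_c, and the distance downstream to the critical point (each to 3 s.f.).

t_c ≈ 0.995 d; D_c ≈ 3.98 mg/L; x_c ≈ 16.2 km

With k_2/k_1 = 6.556 and 1 − D₀(k_2−k_1)/(k_1 L₀) = 0.4124,
t_c = ln(6.556 × 0.4124) / (1.18 − 0.180) = ln(2.703) / 1.000 = 0.9945/1.000 = 0.9945 d.
D_c = (k_1/k_2) L₀ e^(−k_1 t_c) = (0.180/1.18) × 31.2 × e^(−0.180×0.9945) = 0.1525 × 31.2 × 0.8361 = 3.979 mg/L.
x_c = v t_c = 0.189 m/s × 0.9945 d × 86400 s/d = 16240 m ≈ 16.2 km.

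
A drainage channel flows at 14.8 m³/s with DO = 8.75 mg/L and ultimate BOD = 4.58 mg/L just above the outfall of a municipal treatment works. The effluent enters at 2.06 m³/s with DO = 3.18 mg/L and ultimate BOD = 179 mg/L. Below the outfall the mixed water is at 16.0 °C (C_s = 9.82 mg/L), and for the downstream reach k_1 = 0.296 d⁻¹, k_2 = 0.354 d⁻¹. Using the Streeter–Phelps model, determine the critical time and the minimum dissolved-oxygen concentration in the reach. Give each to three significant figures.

t_c ≈ 2.86 d; minimum DO ≈ 0.522 mg/L

Mixed DO = (14.8×8.75 + 2.06×3.18)/(14.8+2.06) = 136.1/16.86 = 8.069 mg/L.
Mixed L₀ = (14.8×4.58 + 2.06×179)/(16.86) = 436.5/16.86 = 25.89 mg/L.
Initial deficit D₀ = C_s − DO₀ = 9.82 − 8.069 = 1.751 mg/L.
t_c = (1/0.05800) ln[(0.354/0.296)(1 − 1.751×0.05800/(0.296×25.89))] = 17.24 × ln(1.180) = 2.855 d.
D_c = (0.296/0.354) × 25.89 × e^(−0.296×2.855) = 0.8362 × 25.89 × 0.4295 = 9.298 mg/L.
Minimum DO = 9.82 − 9.298 = 0.5217 mg/L.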